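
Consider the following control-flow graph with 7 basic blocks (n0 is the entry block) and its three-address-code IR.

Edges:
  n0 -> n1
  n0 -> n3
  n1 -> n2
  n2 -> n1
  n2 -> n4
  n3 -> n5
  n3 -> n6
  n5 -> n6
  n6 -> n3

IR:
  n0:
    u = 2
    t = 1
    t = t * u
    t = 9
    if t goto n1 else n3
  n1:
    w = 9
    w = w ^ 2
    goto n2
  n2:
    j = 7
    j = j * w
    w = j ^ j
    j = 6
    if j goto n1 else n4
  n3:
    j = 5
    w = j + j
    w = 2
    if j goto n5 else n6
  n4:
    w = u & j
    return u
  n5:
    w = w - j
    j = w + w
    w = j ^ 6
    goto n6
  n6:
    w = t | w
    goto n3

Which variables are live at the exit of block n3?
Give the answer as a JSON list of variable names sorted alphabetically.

Per-block:
  n0: def={t,u} ue=∅
  n1: def={w} ue=∅
  n2: def={j,w} ue={w}
  n3: def={j,w} ue=∅
  n4: def={w} ue={j,u}
  n5: def={j,w} ue={j,w}
  n6: def={w} ue={t,w}

Backward fixpoint:
  n0: in=∅ out={t,u}
  n1: in={u} out={u,w}
  n2: in={u,w} out={j,u}
  n3: in={t} out={j,t,w}
  n4: in={j,u} out=∅
  n5: in={j,t,w} out={t,w}
  n6: in={t,w} out={t}

live-out(n3) = ["j", "t", "w"]

Answer: ["j", "t", "w"]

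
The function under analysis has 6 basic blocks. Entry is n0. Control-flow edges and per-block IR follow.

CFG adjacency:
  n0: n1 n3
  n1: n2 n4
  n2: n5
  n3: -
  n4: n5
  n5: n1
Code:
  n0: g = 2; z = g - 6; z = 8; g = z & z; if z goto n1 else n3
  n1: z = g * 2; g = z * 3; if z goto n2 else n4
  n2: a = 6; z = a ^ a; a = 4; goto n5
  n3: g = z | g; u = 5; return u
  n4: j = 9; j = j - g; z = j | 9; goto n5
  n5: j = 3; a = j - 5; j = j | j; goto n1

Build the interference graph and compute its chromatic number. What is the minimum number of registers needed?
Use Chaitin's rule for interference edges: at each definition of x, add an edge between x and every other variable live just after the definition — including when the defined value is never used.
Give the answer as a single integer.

Answer: 3

Working:
Per-block:
  n0 def {g,z} use ∅
  n1 def {g,z} use {g}
  n2 def {a,z} use ∅
  n3 def {g,u} use {g,z}
  n4 def {j,z} use {g}
  n5 def {a,j} use ∅

Live sets:
  n0 li=∅ lo={g,z}
  n1 li={g} lo={g}
  n2 li={g} lo={g}
  n3 li={g,z} lo=∅
  n4 li={g} lo={g}
  n5 li={g} lo={g}

Interfere edges:
  a↔{g,j}
  g↔{a,j,z}
  j↔{a,g}
  u↔∅
  z↔{g}

Colouring:
  clique {a,g,j} ⇒ need ≥ 3
  assign a→c1 g→c0 j→c2 u→c0 z→c1 — no edge inside a register ⇒ χ ≤ 3
  χ = 3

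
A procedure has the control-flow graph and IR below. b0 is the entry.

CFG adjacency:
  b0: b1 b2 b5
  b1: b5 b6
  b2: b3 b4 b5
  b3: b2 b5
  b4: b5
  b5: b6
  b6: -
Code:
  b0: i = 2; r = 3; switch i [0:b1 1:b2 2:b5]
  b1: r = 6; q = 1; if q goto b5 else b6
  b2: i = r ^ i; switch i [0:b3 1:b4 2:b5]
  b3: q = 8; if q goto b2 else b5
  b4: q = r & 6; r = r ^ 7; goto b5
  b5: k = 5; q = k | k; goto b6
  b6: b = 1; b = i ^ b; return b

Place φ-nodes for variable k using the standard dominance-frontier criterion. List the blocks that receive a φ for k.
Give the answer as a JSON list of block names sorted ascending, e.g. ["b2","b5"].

idom tree: b1←b0 b2←b0 b3←b2 b4←b2 b5←b0 b6←b0
Join-block Dom:
  b2: preds {b0,b3}: {b0} ∩ {b0,b2,b3} = {b0}; idom=b0
  b5: preds {b0,b1,b2,b3,b4}: {b0} ∩ {b0,b1} ∩ {b0,b2} ∩ {b0,b2,b3} ∩ {b0,b2,b4} = {b0}; idom=b0
  b6: preds {b1,b5}: {b0,b1} ∩ {b0,b5} = {b0}; idom=b0

DF walk-up:
  b2←b0: walk · to b0
  b2←b3: walk b3→b2 to b0
  b5←b0: walk · to b0
  b5←b1: walk b1 to b0
  b5←b2: walk b2 to b0
  b5←b3: walk b3→b2 to b0
  b5←b4: walk b4→b2 to b0
  b6←b1: walk b1 to b0
  b6←b5: walk b5 to b0
  DF(b0)=∅
  DF(b1)={b5,b6}
  DF(b2)={b2,b5}
  DF(b3)={b2,b5}
  DF(b4)={b5}
  DF(b5)={b6}
  DF(b6)=∅

φ for k: defs {b5}
  DF⁺ = {b6}

Answer: ["b6"]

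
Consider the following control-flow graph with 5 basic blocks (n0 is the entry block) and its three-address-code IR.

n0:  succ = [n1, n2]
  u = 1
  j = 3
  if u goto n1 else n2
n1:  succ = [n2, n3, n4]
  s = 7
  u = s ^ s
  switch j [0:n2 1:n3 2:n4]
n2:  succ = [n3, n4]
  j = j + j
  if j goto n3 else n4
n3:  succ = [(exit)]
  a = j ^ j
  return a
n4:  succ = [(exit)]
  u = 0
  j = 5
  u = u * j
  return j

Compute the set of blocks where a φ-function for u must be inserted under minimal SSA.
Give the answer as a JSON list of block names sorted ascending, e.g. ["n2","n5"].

idom tree: n1←n0 n2←n0 n3←n0 n4←n0
Join-block Dom:
  n2: preds {n0,n1}: {n0} ∩ {n0,n1} = {n0}; idom=n0
  n3: preds {n1,n2}: {n0,n1} ∩ {n0,n2} = {n0}; idom=n0
  n4: preds {n1,n2}: {n0,n1} ∩ {n0,n2} = {n0}; idom=n0

Frontier:
  join n2 pred n0: · stop@n0
  join n2 pred n1: n1 stop@n0
  join n3 pred n1: n1 stop@n0
  join n3 pred n2: n2 stop@n0
  join n4 pred n1: n1 stop@n0
  join n4 pred n2: n2 stop@n0
  DF(n0)=∅
  DF(n1)={n2,n3,n4}
  DF(n2)={n3,n4}
  DF(n3)=∅
  DF(n4)=∅

φ for u: defs {n0,n1,n4}
  DF⁺ = {n2,n3,n4}

Answer: ["n2", "n3", "n4"]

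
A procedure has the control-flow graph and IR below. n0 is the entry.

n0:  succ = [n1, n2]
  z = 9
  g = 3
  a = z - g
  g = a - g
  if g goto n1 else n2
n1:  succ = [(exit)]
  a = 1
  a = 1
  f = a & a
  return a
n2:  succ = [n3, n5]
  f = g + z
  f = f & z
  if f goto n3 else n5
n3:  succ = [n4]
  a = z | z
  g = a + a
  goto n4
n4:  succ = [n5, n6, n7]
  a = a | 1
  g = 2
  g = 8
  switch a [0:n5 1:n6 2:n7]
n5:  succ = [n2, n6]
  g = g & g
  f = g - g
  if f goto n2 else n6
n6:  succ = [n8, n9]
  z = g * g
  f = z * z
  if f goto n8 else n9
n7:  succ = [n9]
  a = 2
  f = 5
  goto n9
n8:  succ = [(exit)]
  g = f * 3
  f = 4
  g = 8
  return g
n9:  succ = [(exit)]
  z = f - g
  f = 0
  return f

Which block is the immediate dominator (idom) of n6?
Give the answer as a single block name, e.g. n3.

Answer: n2

Analysis:
idom tree: n1←n0 n2←n0 n3←n2 n4←n3 n5←n2 n6←n2 n7←n4 n8←n6 n9←n2
Dom∩ at merges:
  n2: preds {n0,n5}: {n0} ∩ {n0,n2,n5} = {n0}; idom=n0
  n5: preds {n2,n4}: {n0,n2} ∩ {n0,n2,n3,n4} = {n0,n2}; idom=n2
  n6: preds {n4,n5}: {n0,n2,n3,n4} ∩ {n0,n2,n5} = {n0,n2}; idom=n2
  n9: preds {n6,n7}: {n0,n2,n6} ∩ {n0,n2,n3,n4,n7} = {n0,n2}; idom=n2

idom(n6) = n2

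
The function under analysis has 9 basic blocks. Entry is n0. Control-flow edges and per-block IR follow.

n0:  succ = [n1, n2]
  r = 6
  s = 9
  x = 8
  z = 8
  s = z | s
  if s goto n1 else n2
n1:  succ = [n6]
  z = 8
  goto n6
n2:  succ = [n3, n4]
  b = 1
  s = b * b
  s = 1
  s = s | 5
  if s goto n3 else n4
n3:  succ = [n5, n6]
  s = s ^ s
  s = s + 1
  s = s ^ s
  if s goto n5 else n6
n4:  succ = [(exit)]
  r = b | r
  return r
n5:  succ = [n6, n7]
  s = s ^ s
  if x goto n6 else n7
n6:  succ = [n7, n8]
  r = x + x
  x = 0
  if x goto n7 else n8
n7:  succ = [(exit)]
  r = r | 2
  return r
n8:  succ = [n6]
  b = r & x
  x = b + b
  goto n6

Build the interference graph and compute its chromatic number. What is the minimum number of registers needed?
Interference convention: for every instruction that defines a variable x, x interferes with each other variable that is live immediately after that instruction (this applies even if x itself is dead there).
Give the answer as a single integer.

Per-block:
  n0 def {r,s,x,z} use ∅
  n1 def {z} use ∅
  n2 def {b,s} use ∅
  n3 def {s} use {s}
  n4 def {r} use {b,r}
  n5 def {s} use {s,x}
  n6 def {r,x} use {x}
  n7 def {r} use {r}
  n8 def {b,x} use {r,x}

Liveness:
  live n0: ∅→{r,x}
  live n1: {x}→{x}
  live n2: {r,x}→{b,r,s,x}
  live n3: {r,s,x}→{r,s,x}
  live n4: {b,r}→∅
  live n5: {r,s,x}→{r,x}
  live n6: {x}→{r,x}
  live n7: {r}→∅
  live n8: {r,x}→{x}

Interference:
  b — {r,s,x}
  r — {b,s,x,z}
  s — {b,r,x,z}
  x — {b,r,s,z}
  z — {r,s,x}

Chromatic number:
  clique {b,r,s,x} ⇒ need ≥ 4
  assign b→R3 r→R0 s→R1 x→R2 z→R3 — no edge inside a register ⇒ χ ≤ 4
  χ = 4

Answer: 4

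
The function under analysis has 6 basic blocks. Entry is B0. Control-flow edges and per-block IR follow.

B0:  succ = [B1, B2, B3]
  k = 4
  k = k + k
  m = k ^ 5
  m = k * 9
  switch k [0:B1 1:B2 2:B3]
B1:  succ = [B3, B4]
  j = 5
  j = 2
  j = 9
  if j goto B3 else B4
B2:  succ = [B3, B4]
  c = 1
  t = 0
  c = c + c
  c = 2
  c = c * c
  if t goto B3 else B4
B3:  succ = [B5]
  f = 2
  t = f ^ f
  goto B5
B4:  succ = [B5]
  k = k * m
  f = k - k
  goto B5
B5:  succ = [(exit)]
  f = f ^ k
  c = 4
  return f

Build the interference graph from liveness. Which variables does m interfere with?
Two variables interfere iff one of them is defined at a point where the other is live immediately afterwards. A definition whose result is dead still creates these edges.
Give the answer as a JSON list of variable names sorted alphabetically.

Answer: ["c", "j", "k", "t"]

Working:
def/use:
  B0 def {k,m} use ∅
  B1 def {j} use ∅
  B2 def {c,t} use ∅
  B3 def {f,t} use ∅
  B4 def {f,k} use {k,m}
  B5 def {c,f} use {f,k}

Backward fixpoint:
  live B0: ∅→{k,m}
  live B1: {k,m}→{k,m}
  live B2: {k,m}→{k,m}
  live B3: {k}→{f,k}
  live B4: {k,m}→{f,k}
  live B5: {f,k}→∅

Interference:
  c — {f,k,m,t}
  f — {c,k,t}
  j — {k,m}
  k — {c,f,j,m,t}
  m — {c,j,k,t}
  t — {c,f,k,m}

N(m) = ["c", "j", "k", "t"]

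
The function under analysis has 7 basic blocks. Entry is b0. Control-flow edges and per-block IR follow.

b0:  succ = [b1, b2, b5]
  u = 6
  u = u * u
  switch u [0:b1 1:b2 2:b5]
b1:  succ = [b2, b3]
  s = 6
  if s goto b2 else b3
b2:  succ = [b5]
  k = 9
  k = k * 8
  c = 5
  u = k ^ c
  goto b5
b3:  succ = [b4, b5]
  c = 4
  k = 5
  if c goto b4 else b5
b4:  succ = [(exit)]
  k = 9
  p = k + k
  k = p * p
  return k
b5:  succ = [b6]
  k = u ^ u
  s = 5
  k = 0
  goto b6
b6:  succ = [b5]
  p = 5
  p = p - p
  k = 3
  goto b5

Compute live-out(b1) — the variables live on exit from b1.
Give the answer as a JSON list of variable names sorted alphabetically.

Answer: ["u"]

Working:
Block summaries:
  b0 def {u} use ∅
  b1 def {s} use ∅
  b2 def {c,k,u} use ∅
  b3 def {c,k} use ∅
  b4 def {k,p} use ∅
  b5 def {k,s} use {u}
  b6 def {k,p} use ∅

Backward fixpoint:
  b0 li=∅ lo={u}
  b1 li={u} lo={u}
  b2 li=∅ lo={u}
  b3 li={u} lo={u}
  b4 li=∅ lo=∅
  b5 li={u} lo={u}
  b6 li={u} lo={u}

live-out(b1) = ["u"]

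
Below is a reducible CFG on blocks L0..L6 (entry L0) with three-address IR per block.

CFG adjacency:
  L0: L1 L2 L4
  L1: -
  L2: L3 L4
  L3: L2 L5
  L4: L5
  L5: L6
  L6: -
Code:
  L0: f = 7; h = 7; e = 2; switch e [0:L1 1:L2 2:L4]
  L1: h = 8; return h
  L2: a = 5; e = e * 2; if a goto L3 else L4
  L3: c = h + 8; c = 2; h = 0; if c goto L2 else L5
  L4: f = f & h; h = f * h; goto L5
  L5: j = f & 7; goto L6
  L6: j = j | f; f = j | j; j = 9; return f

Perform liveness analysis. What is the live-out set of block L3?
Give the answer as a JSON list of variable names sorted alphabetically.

Block summaries:
  L0: {e,f,h} / ∅
  L1: {h} / ∅
  L2: {a,e} / {e}
  L3: {c,h} / {h}
  L4: {f,h} / {f,h}
  L5: {j} / {f}
  L6: {f,j} / {f,j}

Live sets:
  L0 li=∅ lo={e,f,h}
  L1 li=∅ lo=∅
  L2 li={e,f,h} lo={e,f,h}
  L3 li={e,f,h} lo={e,f,h}
  L4 li={f,h} lo={f}
  L5 li={f} lo={f,j}
  L6 li={f,j} lo=∅

live-out(L3) = ["e", "f", "h"]

Answer: ["e", "f", "h"]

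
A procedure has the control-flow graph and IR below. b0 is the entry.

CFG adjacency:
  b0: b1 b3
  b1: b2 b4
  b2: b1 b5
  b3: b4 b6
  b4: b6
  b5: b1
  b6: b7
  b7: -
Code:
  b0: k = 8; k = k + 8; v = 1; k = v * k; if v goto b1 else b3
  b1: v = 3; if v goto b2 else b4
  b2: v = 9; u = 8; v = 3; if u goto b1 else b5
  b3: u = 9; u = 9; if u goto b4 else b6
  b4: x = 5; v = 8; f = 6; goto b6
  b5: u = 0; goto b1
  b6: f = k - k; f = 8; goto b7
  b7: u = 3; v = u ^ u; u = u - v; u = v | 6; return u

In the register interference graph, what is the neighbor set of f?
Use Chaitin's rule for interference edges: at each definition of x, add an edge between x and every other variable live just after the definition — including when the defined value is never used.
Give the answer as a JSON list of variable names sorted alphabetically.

Answer: ["k"]

Working:
def/use:
  b0: {k,v} / ∅
  b1: {v} / ∅
  b2: {u,v} / ∅
  b3: {u} / ∅
  b4: {f,v,x} / ∅
  b5: {u} / ∅
  b6: {f} / {k}
  b7: {u,v} / ∅

Backward fixpoint:
  b0: in=∅ out={k}
  b1: in={k} out={k}
  b2: in={k} out={k}
  b3: in={k} out={k}
  b4: in={k} out={k}
  b5: in={k} out={k}
  b6: in={k} out=∅
  b7: in=∅ out=∅

Interference:
  f↔{k}
  k↔{f,u,v,x}
  u↔{k,v}
  v↔{k,u}
  x↔{k}

N(f) = ["k"]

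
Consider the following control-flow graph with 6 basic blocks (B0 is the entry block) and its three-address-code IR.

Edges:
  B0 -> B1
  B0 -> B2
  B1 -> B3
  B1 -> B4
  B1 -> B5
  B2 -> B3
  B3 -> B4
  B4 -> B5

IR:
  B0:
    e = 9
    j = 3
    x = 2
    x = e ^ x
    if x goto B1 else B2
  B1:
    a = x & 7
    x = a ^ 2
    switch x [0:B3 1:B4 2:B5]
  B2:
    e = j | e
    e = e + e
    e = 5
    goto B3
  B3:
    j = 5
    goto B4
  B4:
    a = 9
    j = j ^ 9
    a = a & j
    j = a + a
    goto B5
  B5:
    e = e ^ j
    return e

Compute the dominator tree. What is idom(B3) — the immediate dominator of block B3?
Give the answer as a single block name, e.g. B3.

Answer: B0

Analysis:
idom tree: B1←B0 B2←B0 B3←B0 B4←B0 B5←B0
Dom∩ at merges:
  B3: preds {B1,B2}: {B0,B1} ∩ {B0,B2} = {B0}; idom=B0
  B4: preds {B1,B3}: {B0,B1} ∩ {B0,B3} = {B0}; idom=B0
  B5: preds {B1,B4}: {B0,B1} ∩ {B0,B4} = {B0}; idom=B0

idom(B3) = B0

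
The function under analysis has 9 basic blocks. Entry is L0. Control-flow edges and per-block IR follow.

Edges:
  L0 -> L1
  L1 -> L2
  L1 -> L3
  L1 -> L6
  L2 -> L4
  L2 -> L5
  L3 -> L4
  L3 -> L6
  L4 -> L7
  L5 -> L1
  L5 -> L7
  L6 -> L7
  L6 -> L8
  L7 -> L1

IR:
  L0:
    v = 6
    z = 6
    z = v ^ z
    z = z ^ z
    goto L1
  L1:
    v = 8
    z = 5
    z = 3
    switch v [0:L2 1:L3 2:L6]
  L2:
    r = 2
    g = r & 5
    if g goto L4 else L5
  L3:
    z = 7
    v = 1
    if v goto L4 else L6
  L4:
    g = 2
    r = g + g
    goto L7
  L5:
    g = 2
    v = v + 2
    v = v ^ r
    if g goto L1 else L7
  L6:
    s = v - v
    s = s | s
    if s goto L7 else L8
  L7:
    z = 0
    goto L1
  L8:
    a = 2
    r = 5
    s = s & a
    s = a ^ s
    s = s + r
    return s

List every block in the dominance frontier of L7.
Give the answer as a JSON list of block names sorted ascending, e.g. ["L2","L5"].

Answer: ["L1"]

Analysis:
idom tree: L1←L0 L2←L1 L3←L1 L4←L1 L5←L2 L6←L1 L7←L1 L8←L6
Dom at joins:
  L1: preds {L0,L5,L7}: {L0} ∩ {L0,L1,L2,L5} ∩ {L0,L1,L7} = {L0}; idom=L0
  L4: preds {L2,L3}: {L0,L1,L2} ∩ {L0,L1,L3} = {L0,L1}; idom=L1
  L6: preds {L1,L3}: {L0,L1} ∩ {L0,L1,L3} = {L0,L1}; idom=L1
  L7: preds {L4,L5,L6}: {L0,L1,L4} ∩ {L0,L1,L2,L5} ∩ {L0,L1,L6} = {L0,L1}; idom=L1

Frontier:
  join L1 pred L0: · stop@L0
  join L1 pred L5: L5→L2→L1 stop@L0
  join L1 pred L7: L7→L1 stop@L0
  join L4 pred L2: L2 stop@L1
  join L4 pred L3: L3 stop@L1
  join L6 pred L1: · stop@L1
  join L6 pred L3: L3 stop@L1
  join L7 pred L4: L4 stop@L1
  join L7 pred L5: L5→L2 stop@L1
  join L7 pred L6: L6 stop@L1
  L0: DF=∅
  L1: DF={L1}
  L2: DF={L1,L4,L7}
  L3: DF={L4,L6}
  L4: DF={L7}
  L5: DF={L1,L7}
  L6: DF={L7}
  L7: DF={L1}
  L8: DF=∅

DF(L7) = ["L1"]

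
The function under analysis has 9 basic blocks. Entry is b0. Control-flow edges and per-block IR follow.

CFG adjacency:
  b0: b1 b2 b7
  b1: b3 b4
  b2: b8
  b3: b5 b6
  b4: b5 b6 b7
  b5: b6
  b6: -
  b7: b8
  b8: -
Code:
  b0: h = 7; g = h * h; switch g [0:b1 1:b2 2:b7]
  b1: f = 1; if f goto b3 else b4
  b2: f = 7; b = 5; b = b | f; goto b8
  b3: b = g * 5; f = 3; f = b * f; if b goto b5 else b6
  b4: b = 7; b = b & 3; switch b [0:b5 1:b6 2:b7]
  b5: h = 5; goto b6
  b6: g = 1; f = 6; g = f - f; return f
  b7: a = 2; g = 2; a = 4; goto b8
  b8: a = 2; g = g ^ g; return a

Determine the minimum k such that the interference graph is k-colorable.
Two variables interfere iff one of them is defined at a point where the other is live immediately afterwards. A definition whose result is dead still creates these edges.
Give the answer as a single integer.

Answer: 3

Working:
Block summaries:
  b0: {g,h} / ∅
  b1: {f} / ∅
  b2: {b,f} / ∅
  b3: {b,f} / {g}
  b4: {b} / ∅
  b5: {h} / ∅
  b6: {f,g} / ∅
  b7: {a,g} / ∅
  b8: {a,g} / {g}

Liveness:
  live b0: ∅→{g}
  live b1: {g}→{g}
  live b2: {g}→{g}
  live b3: {g}→∅
  live b4: ∅→∅
  live b5: ∅→∅
  live b6: ∅→∅
  live b7: ∅→{g}
  live b8: {g}→∅

Interference:
  a↔{g}
  b↔{f,g}
  f↔{b,g}
  g↔{a,b,f}
  h↔∅

Colouring:
  clique {b,f,g} ⇒ need ≥ 3
  assign a→c1 b→c1 f→c2 g→c0 h→c0 — no edge inside a register ⇒ χ ≤ 3
  χ = 3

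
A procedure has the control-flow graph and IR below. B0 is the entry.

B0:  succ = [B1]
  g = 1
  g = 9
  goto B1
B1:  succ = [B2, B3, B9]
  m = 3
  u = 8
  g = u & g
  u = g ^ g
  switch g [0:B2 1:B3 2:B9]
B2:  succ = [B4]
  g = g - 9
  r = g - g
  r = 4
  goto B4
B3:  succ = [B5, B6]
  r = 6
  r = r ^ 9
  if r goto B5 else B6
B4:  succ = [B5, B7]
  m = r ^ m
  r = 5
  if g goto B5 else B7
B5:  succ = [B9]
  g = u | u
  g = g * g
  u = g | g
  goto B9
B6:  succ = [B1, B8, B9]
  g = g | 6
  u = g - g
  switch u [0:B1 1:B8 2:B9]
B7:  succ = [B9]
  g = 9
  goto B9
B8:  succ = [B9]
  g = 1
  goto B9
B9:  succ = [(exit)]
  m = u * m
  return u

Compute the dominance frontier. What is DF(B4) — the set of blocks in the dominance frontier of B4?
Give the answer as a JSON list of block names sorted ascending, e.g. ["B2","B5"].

idom tree: B1←B0 B2←B1 B3←B1 B4←B2 B5←B1 B6←B3 B7←B4 B8←B6 B9←B1
Dom∩ at merges:
  B1: preds {B0,B6}: {B0} ∩ {B0,B1,B3,B6} = {B0}; idom=B0
  B5: preds {B3,B4}: {B0,B1,B3} ∩ {B0,B1,B2,B4} = {B0,B1}; idom=B1
  B9: preds {B1,B5,B6,B7,B8}: {B0,B1} ∩ {B0,B1,B5} ∩ {B0,B1,B3,B6} ∩ {B0,B1,B2,B4,B7} ∩ {B0,B1,B3,B6,B8} = {B0,B1}; idom=B1

DF walk-up:
  B1←B0: walk · to B0
  B1←B6: walk B6→B3→B1 to B0
  B5←B3: walk B3 to B1
  B5←B4: walk B4→B2 to B1
  B9←B1: walk · to B1
  B9←B5: walk B5 to B1
  B9←B6: walk B6→B3 to B1
  B9←B7: walk B7→B4→B2 to B1
  B9←B8: walk B8→B6→B3 to B1
  B0 → ∅
  B1 → {B1}
  B2 → {B5,B9}
  B3 → {B1,B5,B9}
  B4 → {B5,B9}
  B5 → {B9}
  B6 → {B1,B9}
  B7 → {B9}
  B8 → {B9}
  B9 → ∅

DF(B4) = ["B5", "B9"]

Answer: ["B5", "B9"]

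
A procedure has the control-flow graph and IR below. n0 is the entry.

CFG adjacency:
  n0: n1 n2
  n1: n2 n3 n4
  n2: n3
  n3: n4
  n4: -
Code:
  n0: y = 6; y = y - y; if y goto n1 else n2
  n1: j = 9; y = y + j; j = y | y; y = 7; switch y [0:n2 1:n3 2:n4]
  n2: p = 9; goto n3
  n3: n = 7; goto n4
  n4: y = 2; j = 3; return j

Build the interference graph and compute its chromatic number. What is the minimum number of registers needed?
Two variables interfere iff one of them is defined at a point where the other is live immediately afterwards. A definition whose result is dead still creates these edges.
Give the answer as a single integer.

Per-block:
  n0 def {y} use ∅
  n1 def {j,y} use {y}
  n2 def {p} use ∅
  n3 def {n} use ∅
  n4 def {j,y} use ∅

Live sets:
  live n0: ∅→{y}
  live n1: {y}→∅
  live n2: ∅→∅
  live n3: ∅→∅
  live n4: ∅→∅

Interference:
  j↔{y}
  n↔∅
  p↔∅
  y↔{j}

Chromatic number:
  {j,y} pairwise interfere (2-clique) ⇒ χ ≥ 2
  assign j→r0 n→r0 p→r0 y→r1 — no edge inside a register ⇒ χ ≤ 2
  χ = 2

Answer: 2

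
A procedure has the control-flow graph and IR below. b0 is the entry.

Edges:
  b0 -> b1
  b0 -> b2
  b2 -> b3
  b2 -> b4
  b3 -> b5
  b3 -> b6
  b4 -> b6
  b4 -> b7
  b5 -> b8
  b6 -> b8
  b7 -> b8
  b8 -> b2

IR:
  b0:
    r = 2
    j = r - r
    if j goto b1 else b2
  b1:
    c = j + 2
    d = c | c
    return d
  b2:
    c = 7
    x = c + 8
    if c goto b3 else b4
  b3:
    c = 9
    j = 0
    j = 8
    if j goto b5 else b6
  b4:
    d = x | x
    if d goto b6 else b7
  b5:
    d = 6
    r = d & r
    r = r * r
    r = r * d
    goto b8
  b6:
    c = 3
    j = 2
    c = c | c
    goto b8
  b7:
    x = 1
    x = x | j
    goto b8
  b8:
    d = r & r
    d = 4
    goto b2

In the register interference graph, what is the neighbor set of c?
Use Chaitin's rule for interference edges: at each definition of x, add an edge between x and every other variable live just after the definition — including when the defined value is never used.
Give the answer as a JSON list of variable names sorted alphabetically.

Per-block:
  b0: def={j,r} ue=∅
  b1: def={c,d} ue={j}
  b2: def={c,x} ue=∅
  b3: def={c,j} ue=∅
  b4: def={d} ue={x}
  b5: def={d,r} ue={r}
  b6: def={c,j} ue=∅
  b7: def={x} ue={j}
  b8: def={d} ue={r}

Live sets:
  live b0: ∅→{j,r}
  live b1: {j}→∅
  live b2: {j,r}→{j,r,x}
  live b3: {r}→{j,r}
  live b4: {j,r,x}→{j,r}
  live b5: {j,r}→{j,r}
  live b6: {r}→{j,r}
  live b7: {j,r}→{j,r}
  live b8: {j,r}→{j,r}

Conflict graph:
  c: {j,r,x}
  d: {j,r}
  j: {c,d,r,x}
  r: {c,d,j,x}
  x: {c,j,r}

N(c) = ["j", "r", "x"]

Answer: ["j", "r", "x"]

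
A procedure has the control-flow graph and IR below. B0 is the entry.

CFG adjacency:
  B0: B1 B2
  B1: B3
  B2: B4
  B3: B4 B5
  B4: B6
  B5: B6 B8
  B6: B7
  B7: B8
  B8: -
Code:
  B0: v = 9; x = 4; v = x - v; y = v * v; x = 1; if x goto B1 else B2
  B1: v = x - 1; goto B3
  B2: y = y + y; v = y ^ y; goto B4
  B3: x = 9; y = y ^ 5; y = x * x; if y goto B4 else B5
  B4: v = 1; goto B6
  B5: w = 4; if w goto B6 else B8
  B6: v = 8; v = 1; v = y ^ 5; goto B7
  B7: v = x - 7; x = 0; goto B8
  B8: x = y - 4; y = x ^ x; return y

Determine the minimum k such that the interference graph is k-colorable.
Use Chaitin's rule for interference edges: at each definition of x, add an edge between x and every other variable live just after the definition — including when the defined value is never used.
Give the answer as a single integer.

Per-block:
  B0: {v,x,y} / ∅
  B1: {v} / {x}
  B2: {v,y} / {y}
  B3: {x,y} / {y}
  B4: {v} / ∅
  B5: {w} / ∅
  B6: {v} / {y}
  B7: {v,x} / {x}
  B8: {x,y} / {y}

Backward fixpoint:
  B0 li=∅ lo={x,y}
  B1 li={x,y} lo={y}
  B2 li={x,y} lo={x,y}
  B3 li={y} lo={x,y}
  B4 li={x,y} lo={x,y}
  B5 li={x,y} lo={x,y}
  B6 li={x,y} lo={x,y}
  B7 li={x,y} lo={y}
  B8 li={y} lo=∅

Interfere edges:
  v — {x,y}
  w — {x,y}
  x — {v,w,y}
  y — {v,w,x}

Colouring:
  lower bound: {v,x,y} mutually conflict ⇒ χ ≥ 3
  assign v→c2 w→c2 x→c0 y→c1 — no edge inside a register ⇒ χ ≤ 3
  χ = 3

Answer: 3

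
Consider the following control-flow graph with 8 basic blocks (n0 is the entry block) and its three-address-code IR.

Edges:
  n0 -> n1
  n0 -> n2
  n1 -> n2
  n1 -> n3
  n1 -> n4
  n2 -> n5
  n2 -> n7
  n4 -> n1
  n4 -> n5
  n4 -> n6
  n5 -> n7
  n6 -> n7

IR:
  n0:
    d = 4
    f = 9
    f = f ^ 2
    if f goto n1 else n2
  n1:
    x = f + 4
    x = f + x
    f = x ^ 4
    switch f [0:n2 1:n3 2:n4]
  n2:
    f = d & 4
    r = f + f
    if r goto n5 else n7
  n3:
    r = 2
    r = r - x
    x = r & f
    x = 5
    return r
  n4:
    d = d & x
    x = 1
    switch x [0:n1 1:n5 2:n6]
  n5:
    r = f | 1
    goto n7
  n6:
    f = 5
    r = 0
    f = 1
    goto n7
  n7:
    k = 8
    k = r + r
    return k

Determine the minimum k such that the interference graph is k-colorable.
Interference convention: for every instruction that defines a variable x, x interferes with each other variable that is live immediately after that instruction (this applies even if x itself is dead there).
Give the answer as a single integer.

def/use:
  n0: def={d,f} ue=∅
  n1: def={f,x} ue={f}
  n2: def={f,r} ue={d}
  n3: def={r,x} ue={f,x}
  n4: def={d,x} ue={d,x}
  n5: def={r} ue={f}
  n6: def={f,r} ue=∅
  n7: def={k} ue={r}

Live sets:
  live n0: ∅→{d,f}
  live n1: {d,f}→{d,f,x}
  live n2: {d}→{f,r}
  live n3: {f,x}→∅
  live n4: {d,f,x}→{d,f}
  live n5: {f}→{r}
  live n6: ∅→{r}
  live n7: {r}→∅

Conflict graph:
  d — {f,x}
  f — {d,r,x}
  k — {r}
  r — {f,k,x}
  x — {d,f,r}

Colouring:
  {d,f,x} pairwise interfere (3-clique) ⇒ χ ≥ 3
  3-colouring: c0={f,k}  c1={d,r}  c2={x}
  χ = 3

Answer: 3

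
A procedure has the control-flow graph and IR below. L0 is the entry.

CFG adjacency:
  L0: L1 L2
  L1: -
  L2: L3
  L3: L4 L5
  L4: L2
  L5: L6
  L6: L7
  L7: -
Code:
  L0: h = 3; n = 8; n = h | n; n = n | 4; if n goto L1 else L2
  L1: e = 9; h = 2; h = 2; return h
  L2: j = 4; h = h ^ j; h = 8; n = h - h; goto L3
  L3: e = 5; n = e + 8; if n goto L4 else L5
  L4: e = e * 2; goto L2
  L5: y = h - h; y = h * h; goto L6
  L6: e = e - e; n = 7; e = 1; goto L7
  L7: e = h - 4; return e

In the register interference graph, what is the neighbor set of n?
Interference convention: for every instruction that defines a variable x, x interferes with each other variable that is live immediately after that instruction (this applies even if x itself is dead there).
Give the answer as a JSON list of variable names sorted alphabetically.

Answer: ["e", "h"]

Derivation:
def/use:
  L0: {h,n} / ∅
  L1: {e,h} / ∅
  L2: {h,j,n} / {h}
  L3: {e,n} / ∅
  L4: {e} / {e}
  L5: {y} / {h}
  L6: {e,n} / {e}
  L7: {e} / {h}

Liveness:
  L0: in=∅ out={h}
  L1: in=∅ out=∅
  L2: in={h} out={h}
  L3: in={h} out={e,h}
  L4: in={e,h} out={h}
  L5: in={e,h} out={e,h}
  L6: in={e,h} out={h}
  L7: in={h} out=∅

Interfere edges:
  e: {h,n,y}
  h: {e,j,n,y}
  j: {h}
  n: {e,h}
  y: {e,h}

N(n) = ["e", "h"]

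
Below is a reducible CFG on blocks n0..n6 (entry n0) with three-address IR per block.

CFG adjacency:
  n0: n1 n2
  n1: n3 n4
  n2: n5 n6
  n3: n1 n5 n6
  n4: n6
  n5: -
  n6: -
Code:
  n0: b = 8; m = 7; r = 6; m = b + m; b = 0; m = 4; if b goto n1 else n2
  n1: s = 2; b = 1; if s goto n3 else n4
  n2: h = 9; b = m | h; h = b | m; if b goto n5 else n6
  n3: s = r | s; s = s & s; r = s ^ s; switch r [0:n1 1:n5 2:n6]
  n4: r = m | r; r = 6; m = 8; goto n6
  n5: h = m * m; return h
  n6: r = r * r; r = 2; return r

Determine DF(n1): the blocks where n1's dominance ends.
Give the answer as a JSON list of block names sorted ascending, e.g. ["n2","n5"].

idom tree: n1←n0 n2←n0 n3←n1 n4←n1 n5←n0 n6←n0
Join-block Dom:
  n1: preds {n0,n3}: {n0} ∩ {n0,n1,n3} = {n0}; idom=n0
  n5: preds {n2,n3}: {n0,n2} ∩ {n0,n1,n3} = {n0}; idom=n0
  n6: preds {n2,n3,n4}: {n0,n2} ∩ {n0,n1,n3} ∩ {n0,n1,n4} = {n0}; idom=n0

DF derivation:
  join n1 pred n0: · stop@n0
  join n1 pred n3: n3→n1 stop@n0
  join n5 pred n2: n2 stop@n0
  join n5 pred n3: n3→n1 stop@n0
  join n6 pred n2: n2 stop@n0
  join n6 pred n3: n3→n1 stop@n0
  join n6 pred n4: n4→n1 stop@n0
  n0: DF=∅
  n1: DF={n1,n5,n6}
  n2: DF={n5,n6}
  n3: DF={n1,n5,n6}
  n4: DF={n6}
  n5: DF=∅
  n6: DF=∅

DF(n1) = ["n1", "n5", "n6"]

Answer: ["n1", "n5", "n6"]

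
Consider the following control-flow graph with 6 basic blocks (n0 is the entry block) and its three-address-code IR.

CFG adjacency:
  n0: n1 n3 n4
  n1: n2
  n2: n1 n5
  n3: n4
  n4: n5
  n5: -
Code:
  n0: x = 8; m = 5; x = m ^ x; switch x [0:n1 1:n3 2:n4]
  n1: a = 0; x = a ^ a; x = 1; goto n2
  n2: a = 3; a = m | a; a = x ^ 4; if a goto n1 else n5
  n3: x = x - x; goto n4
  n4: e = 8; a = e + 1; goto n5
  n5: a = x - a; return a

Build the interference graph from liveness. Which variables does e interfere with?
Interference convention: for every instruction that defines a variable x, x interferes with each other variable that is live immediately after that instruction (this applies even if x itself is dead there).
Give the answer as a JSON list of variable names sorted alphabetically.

Per-block:
  n0 def {m,x} use ∅
  n1 def {a,x} use ∅
  n2 def {a} use {m,x}
  n3 def {x} use {x}
  n4 def {a,e} use ∅
  n5 def {a} use {a,x}

Live sets:
  n0: in=∅ out={m,x}
  n1: in={m} out={m,x}
  n2: in={m,x} out={a,m,x}
  n3: in={x} out={x}
  n4: in={x} out={a,x}
  n5: in={a,x} out=∅

Interference:
  a — {m,x}
  e — {x}
  m — {a,x}
  x — {a,e,m}

N(e) = ["x"]

Answer: ["x"]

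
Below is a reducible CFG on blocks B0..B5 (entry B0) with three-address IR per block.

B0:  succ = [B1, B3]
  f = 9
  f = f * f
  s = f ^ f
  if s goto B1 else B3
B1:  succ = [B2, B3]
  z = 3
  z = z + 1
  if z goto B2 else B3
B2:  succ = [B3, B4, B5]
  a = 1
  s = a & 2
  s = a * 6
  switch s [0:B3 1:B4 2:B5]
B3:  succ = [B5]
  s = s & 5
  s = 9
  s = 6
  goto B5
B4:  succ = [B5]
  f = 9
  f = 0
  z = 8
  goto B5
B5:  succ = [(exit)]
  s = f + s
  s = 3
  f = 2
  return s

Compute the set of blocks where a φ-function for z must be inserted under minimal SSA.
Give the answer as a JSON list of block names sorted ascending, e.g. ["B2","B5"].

idom tree: B1←B0 B2←B1 B3←B0 B4←B2 B5←B0
Dom∩ at merges:
  B3: preds {B0,B1,B2}: {B0} ∩ {B0,B1} ∩ {B0,B1,B2} = {B0}; idom=B0
  B5: preds {B2,B3,B4}: {B0,B1,B2} ∩ {B0,B3} ∩ {B0,B1,B2,B4} = {B0}; idom=B0

Frontier:
  B3←B0: walk · to B0
  B3←B1: walk B1 to B0
  B3←B2: walk B2→B1 to B0
  B5←B2: walk B2→B1 to B0
  B5←B3: walk B3 to B0
  B5←B4: walk B4→B2→B1 to B0
  B0: DF=∅
  B1: DF={B3,B5}
  B2: DF={B3,B5}
  B3: DF={B5}
  B4: DF={B5}
  B5: DF=∅

φ for z: defs {B1,B4}
  DF⁺ = {B3,B5}

Answer: ["B3", "B5"]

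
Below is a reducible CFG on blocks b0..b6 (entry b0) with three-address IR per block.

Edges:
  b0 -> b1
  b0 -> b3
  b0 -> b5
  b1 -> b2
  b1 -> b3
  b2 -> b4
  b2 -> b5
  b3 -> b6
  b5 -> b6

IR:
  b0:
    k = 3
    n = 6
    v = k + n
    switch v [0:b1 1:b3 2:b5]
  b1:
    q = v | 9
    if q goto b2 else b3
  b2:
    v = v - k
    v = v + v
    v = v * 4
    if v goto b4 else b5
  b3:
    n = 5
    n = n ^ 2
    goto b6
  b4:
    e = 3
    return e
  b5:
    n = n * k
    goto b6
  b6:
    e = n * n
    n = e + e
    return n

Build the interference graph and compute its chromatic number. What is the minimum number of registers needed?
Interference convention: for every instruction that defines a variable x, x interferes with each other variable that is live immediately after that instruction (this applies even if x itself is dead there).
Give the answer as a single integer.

Answer: 4

Derivation:
def/use:
  b0 def {k,n,v} use ∅
  b1 def {q} use {v}
  b2 def {v} use {k,v}
  b3 def {n} use ∅
  b4 def {e} use ∅
  b5 def {n} use {k,n}
  b6 def {e,n} use {n}

Liveness:
  b0: in=∅ out={k,n,v}
  b1: in={k,n,v} out={k,n,v}
  b2: in={k,n,v} out={k,n}
  b3: in=∅ out={n}
  b4: in=∅ out=∅
  b5: in={k,n} out={n}
  b6: in={n} out=∅

Interference:
  e: ∅
  k: {n,q,v}
  n: {k,q,v}
  q: {k,n,v}
  v: {k,n,q}

Registers:
  lower bound: {k,n,q,v} mutually conflict ⇒ χ ≥ 4
  4-colouring: r0={e,k}  r1={n}  r2={q}  r3={v}
  χ = 4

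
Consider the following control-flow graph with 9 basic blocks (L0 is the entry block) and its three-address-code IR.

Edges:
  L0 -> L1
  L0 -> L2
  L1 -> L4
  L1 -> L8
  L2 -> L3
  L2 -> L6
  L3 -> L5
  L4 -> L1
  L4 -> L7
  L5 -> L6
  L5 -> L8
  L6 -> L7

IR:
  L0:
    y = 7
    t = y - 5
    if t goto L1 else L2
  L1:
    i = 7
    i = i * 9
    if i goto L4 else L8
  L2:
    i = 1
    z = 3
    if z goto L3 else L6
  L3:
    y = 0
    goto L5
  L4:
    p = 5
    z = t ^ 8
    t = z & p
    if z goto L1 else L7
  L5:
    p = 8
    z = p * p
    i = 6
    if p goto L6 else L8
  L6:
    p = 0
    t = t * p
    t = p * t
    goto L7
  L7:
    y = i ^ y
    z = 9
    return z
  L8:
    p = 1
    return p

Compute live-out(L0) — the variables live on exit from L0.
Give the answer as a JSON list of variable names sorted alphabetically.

Per-block:
  L0: def={t,y} ue=∅
  L1: def={i} ue=∅
  L2: def={i,z} ue=∅
  L3: def={y} ue=∅
  L4: def={p,t,z} ue={t}
  L5: def={i,p,z} ue=∅
  L6: def={p,t} ue={t}
  L7: def={y,z} ue={i,y}
  L8: def={p} ue=∅

Liveness:
  L0 li=∅ lo={t,y}
  L1 li={t,y} lo={i,t,y}
  L2 li={t,y} lo={i,t,y}
  L3 li={t} lo={t,y}
  L4 li={i,t,y} lo={i,t,y}
  L5 li={t,y} lo={i,t,y}
  L6 li={i,t,y} lo={i,y}
  L7 li={i,y} lo=∅
  L8 li=∅ lo=∅

live-out(L0) = ["t", "y"]

Answer: ["t", "y"]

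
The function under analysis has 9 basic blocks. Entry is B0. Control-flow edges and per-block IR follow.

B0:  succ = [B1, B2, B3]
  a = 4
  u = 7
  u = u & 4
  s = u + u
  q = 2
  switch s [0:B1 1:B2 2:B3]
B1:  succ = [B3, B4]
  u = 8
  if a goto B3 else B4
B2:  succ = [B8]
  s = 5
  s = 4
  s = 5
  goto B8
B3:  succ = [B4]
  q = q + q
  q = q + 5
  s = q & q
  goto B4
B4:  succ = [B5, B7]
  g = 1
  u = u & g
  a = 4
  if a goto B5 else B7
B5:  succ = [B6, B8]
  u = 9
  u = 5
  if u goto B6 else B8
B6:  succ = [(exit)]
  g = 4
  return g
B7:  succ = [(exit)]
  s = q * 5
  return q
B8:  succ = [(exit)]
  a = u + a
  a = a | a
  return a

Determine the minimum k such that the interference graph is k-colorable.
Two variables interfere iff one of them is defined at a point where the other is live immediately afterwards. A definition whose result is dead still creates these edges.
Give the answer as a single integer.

Per-block:
  B0 def {a,q,s,u} use ∅
  B1 def {u} use {a}
  B2 def {s} use ∅
  B3 def {q,s} use {q}
  B4 def {a,g,u} use {u}
  B5 def {u} use ∅
  B6 def {g} use ∅
  B7 def {s} use {q}
  B8 def {a} use {a,u}

Live sets:
  B0: in=∅ out={a,q,u}
  B1: in={a,q} out={q,u}
  B2: in={a,u} out={a,u}
  B3: in={q,u} out={q,u}
  B4: in={q,u} out={a,q}
  B5: in={a} out={a,u}
  B6: in=∅ out=∅
  B7: in={q} out=∅
  B8: in={a,u} out=∅

Conflict graph:
  a: {q,s,u}
  g: {q,u}
  q: {a,g,s,u}
  s: {a,q,u}
  u: {a,g,q,s}

Chromatic number:
  lower bound: {a,q,s,u} mutually conflict ⇒ χ ≥ 4
  assign a→c2 g→c2 q→c0 s→c3 u→c1 — no edge inside a register ⇒ χ ≤ 4
  χ = 4

Answer: 4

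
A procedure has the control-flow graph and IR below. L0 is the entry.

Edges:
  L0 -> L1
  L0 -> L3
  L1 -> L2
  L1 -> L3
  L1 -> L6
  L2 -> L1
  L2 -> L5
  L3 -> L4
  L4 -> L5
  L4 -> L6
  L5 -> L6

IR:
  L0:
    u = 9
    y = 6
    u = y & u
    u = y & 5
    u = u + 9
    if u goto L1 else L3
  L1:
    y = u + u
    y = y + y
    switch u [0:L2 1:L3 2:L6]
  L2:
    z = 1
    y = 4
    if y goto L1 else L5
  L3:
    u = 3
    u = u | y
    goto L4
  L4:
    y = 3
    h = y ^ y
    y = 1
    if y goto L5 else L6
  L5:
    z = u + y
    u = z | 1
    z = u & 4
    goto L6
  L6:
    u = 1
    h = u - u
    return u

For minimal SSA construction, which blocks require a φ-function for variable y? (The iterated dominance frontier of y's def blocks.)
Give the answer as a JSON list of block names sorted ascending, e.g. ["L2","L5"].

Answer: ["L1", "L3", "L5", "L6"]

Working:
idom tree: L1←L0 L2←L1 L3←L0 L4←L3 L5←L0 L6←L0
Dom at joins:
  L1: preds {L0,L2}: {L0} ∩ {L0,L1,L2} = {L0}; idom=L0
  L3: preds {L0,L1}: {L0} ∩ {L0,L1} = {L0}; idom=L0
  L5: preds {L2,L4}: {L0,L1,L2} ∩ {L0,L3,L4} = {L0}; idom=L0
  L6: preds {L1,L4,L5}: {L0,L1} ∩ {L0,L3,L4} ∩ {L0,L5} = {L0}; idom=L0

DF walk-up:
  L1←L0: walk · to L0
  L1←L2: walk L2→L1 to L0
  L3←L0: walk · to L0
  L3←L1: walk L1 to L0
  L5←L2: walk L2→L1 to L0
  L5←L4: walk L4→L3 to L0
  L6←L1: walk L1 to L0
  L6←L4: walk L4→L3 to L0
  L6←L5: walk L5 to L0
  L0 → ∅
  L1 → {L1,L3,L5,L6}
  L2 → {L1,L5}
  L3 → {L5,L6}
  L4 → {L5,L6}
  L5 → {L6}
  L6 → ∅

φ for y: defs {L0,L1,L2,L4}
  DF⁺ = {L1,L3,L5,L6}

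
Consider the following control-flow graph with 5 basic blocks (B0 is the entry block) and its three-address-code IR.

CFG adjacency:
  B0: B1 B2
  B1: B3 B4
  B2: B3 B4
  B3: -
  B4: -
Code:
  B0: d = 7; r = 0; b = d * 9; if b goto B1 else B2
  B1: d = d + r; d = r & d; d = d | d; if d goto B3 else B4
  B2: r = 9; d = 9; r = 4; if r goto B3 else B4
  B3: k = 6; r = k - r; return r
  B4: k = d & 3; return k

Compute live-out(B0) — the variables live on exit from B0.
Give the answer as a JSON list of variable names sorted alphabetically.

def/use:
  B0: def={b,d,r} ue=∅
  B1: def={d} ue={d,r}
  B2: def={d,r} ue=∅
  B3: def={k,r} ue={r}
  B4: def={k} ue={d}

Live sets:
  B0 li=∅ lo={d,r}
  B1 li={d,r} lo={d,r}
  B2 li=∅ lo={d,r}
  B3 li={r} lo=∅
  B4 li={d} lo=∅

live-out(B0) = ["d", "r"]

Answer: ["d", "r"]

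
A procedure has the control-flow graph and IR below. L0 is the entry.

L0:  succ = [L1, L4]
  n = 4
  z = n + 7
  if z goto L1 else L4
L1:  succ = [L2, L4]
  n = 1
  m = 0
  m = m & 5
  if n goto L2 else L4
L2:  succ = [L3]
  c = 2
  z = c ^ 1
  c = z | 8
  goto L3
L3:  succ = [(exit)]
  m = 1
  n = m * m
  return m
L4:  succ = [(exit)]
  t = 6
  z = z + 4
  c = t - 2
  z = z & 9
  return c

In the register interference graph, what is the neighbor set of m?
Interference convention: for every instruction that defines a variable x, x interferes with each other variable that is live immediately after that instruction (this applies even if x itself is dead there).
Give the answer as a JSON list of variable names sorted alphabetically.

Answer: ["n", "z"]

Working:
Block summaries:
  L0: def={n,z} ue=∅
  L1: def={m,n} ue=∅
  L2: def={c,z} ue=∅
  L3: def={m,n} ue=∅
  L4: def={c,t,z} ue={z}

Liveness:
  live L0: ∅→{z}
  live L1: {z}→{z}
  live L2: ∅→∅
  live L3: ∅→∅
  live L4: {z}→∅

Interference:
  c — {z}
  m — {n,z}
  n — {m,z}
  t — {z}
  z — {c,m,n,t}

N(m) = ["n", "z"]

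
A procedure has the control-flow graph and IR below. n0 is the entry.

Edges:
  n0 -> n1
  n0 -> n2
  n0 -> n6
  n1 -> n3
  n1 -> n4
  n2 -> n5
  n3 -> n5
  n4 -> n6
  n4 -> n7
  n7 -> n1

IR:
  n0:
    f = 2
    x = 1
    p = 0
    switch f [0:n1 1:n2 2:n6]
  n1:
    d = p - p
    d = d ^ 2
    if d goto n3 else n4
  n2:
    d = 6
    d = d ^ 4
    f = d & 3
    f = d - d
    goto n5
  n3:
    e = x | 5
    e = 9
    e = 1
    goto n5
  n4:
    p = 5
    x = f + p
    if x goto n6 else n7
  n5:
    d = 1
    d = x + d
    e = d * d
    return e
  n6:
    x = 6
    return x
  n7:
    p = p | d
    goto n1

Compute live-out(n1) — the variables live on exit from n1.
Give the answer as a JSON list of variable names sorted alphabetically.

Per-block:
  n0 def {f,p,x} use ∅
  n1 def {d} use {p}
  n2 def {d,f} use ∅
  n3 def {e} use {x}
  n4 def {p,x} use {f}
  n5 def {d,e} use {x}
  n6 def {x} use ∅
  n7 def {p} use {d,p}

Backward fixpoint:
  n0 li=∅ lo={f,p,x}
  n1 li={f,p,x} lo={d,f,x}
  n2 li={x} lo={x}
  n3 li={x} lo={x}
  n4 li={d,f} lo={d,f,p,x}
  n5 li={x} lo=∅
  n6 li=∅ lo=∅
  n7 li={d,f,p,x} lo={f,p,x}

live-out(n1) = ["d", "f", "x"]

Answer: ["d", "f", "x"]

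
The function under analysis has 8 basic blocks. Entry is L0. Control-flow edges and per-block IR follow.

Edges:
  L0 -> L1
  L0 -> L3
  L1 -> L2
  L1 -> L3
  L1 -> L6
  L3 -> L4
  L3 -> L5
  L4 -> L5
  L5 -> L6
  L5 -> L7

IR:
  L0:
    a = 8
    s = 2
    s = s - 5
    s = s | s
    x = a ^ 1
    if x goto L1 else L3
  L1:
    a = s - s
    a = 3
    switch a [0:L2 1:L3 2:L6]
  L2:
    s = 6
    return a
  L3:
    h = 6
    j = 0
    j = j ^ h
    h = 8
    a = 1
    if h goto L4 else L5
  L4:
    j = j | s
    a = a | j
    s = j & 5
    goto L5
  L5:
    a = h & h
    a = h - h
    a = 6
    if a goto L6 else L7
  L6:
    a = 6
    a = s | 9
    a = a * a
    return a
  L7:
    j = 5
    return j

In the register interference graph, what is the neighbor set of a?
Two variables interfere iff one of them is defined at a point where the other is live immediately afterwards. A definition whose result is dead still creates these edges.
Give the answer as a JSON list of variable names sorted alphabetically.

def/use:
  L0: def={a,s,x} ue=∅
  L1: def={a} ue={s}
  L2: def={s} ue={a}
  L3: def={a,h,j} ue=∅
  L4: def={a,j,s} ue={a,j,s}
  L5: def={a} ue={h}
  L6: def={a} ue={s}
  L7: def={j} ue=∅

Liveness:
  live L0: ∅→{s}
  live L1: {s}→{a,s}
  live L2: {a}→∅
  live L3: {s}→{a,h,j,s}
  live L4: {a,h,j,s}→{h,s}
  live L5: {h,s}→{s}
  live L6: {s}→∅
  live L7: ∅→∅

Interfere edges:
  a↔{h,j,s}
  h↔{a,j,s}
  j↔{a,h,s}
  s↔{a,h,j,x}
  x↔{s}

N(a) = ["h", "j", "s"]

Answer: ["h", "j", "s"]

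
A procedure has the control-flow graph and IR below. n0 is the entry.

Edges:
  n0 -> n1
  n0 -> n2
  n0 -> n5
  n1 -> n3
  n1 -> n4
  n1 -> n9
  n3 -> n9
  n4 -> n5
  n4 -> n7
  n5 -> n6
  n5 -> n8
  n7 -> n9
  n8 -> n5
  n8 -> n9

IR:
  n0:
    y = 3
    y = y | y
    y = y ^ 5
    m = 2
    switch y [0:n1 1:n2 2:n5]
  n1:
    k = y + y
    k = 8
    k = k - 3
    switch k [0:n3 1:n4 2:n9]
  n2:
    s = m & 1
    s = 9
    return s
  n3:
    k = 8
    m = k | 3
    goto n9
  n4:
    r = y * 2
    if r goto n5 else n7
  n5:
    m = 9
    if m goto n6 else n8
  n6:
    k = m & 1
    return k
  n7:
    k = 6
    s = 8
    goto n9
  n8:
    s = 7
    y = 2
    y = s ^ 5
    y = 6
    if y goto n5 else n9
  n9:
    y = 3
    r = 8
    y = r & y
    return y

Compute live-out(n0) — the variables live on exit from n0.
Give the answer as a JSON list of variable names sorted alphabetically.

def/use:
  n0: {m,y} / ∅
  n1: {k} / {y}
  n2: {s} / {m}
  n3: {k,m} / ∅
  n4: {r} / {y}
  n5: {m} / ∅
  n6: {k} / {m}
  n7: {k,s} / ∅
  n8: {s,y} / ∅
  n9: {r,y} / ∅

Backward fixpoint:
  n0 li=∅ lo={m,y}
  n1 li={y} lo={y}
  n2 li={m} lo=∅
  n3 li=∅ lo=∅
  n4 li={y} lo=∅
  n5 li=∅ lo={m}
  n6 li={m} lo=∅
  n7 li=∅ lo=∅
  n8 li=∅ lo=∅
  n9 li=∅ lo=∅

live-out(n0) = ["m", "y"]

Answer: ["m", "y"]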